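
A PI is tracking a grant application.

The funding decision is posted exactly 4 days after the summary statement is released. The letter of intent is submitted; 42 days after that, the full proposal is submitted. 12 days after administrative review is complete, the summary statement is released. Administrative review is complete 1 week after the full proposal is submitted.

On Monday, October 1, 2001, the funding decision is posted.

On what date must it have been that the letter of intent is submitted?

The funding decision is posted: Oct 1, 2001.
The summary statement is released: Oct 1, 2001 − 4 days = Sep 27, 2001.
Administrative review is complete: Sep 27, 2001 − 12 days = Sep 15, 2001.
The full proposal is submitted: Sep 15, 2001 − 1 week = Sep 8, 2001.
The letter of intent is submitted: Sep 8, 2001 − 42 days = Jul 28, 2001.

Saturday, July 28, 2001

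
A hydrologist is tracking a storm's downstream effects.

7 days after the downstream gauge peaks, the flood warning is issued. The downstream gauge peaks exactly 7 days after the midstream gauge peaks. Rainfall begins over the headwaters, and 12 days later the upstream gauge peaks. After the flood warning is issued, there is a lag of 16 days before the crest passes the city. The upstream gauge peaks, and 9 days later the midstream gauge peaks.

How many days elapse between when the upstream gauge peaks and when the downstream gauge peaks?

16 days

Causal path: the upstream gauge peaks → the midstream gauge peaks → the downstream gauge peaks.
Total delay along the path: 9 + 7 = 16 days.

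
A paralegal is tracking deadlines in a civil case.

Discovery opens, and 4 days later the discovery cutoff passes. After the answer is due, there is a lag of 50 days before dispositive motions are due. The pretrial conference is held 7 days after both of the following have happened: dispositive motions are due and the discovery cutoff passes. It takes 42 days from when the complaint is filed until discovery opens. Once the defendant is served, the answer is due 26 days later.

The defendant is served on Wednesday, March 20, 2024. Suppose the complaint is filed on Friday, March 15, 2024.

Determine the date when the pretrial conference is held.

Tuesday, June 11, 2024

The defendant is served: Mar 20, 2024.
The answer is due: Mar 20, 2024 + 26 days = Apr 15, 2024.
Dispositive motions are due: Apr 15, 2024 + 50 days = Jun 4, 2024.
The complaint is filed: Mar 15, 2024.
Discovery opens: Mar 15, 2024 + 42 days = Apr 26, 2024.
The discovery cutoff passes: Apr 26, 2024 + 4 days = Apr 30, 2024.
Both prerequisites met — dispositive motions are due (Jun 4, 2024), the discovery cutoff passes (Apr 30, 2024); the later is Jun 4, 2024.
The pretrial conference is held: Jun 4, 2024 + 7 days = Jun 11, 2024.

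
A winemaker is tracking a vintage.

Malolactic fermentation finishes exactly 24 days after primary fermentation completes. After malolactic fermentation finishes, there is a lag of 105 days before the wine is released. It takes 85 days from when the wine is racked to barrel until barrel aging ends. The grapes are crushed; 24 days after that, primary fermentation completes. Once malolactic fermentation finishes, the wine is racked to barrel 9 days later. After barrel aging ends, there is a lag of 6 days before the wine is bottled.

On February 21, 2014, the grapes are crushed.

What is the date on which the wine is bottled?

July 19, 2014

The grapes are crushed: Feb 21, 2014.
Primary fermentation completes: Feb 21, 2014 + 24 days = Mar 17, 2014.
Malolactic fermentation finishes: Mar 17, 2014 + 24 days = Apr 10, 2014.
The wine is racked to barrel: Apr 10, 2014 + 9 days = Apr 19, 2014.
Barrel aging ends: Apr 19, 2014 + 85 days = Jul 13, 2014.
The wine is bottled: Jul 13, 2014 + 6 days = Jul 19, 2014.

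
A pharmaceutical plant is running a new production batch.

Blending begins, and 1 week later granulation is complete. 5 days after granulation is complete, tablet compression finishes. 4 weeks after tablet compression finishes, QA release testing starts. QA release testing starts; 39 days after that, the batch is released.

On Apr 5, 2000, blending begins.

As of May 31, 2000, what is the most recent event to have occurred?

QA release testing starts

Blending begins: Apr 5, 2000.
Granulation is complete: Apr 5, 2000 + 1 week = Apr 12, 2000.
Tablet compression finishes: Apr 12, 2000 + 5 days = Apr 17, 2000.
QA release testing starts: Apr 17, 2000 + 4 weeks = May 15, 2000.
The batch is released: May 15, 2000 + 39 days = Jun 23, 2000.
May 31, 2000 falls between when QA release testing starts (May 15, 2000) and when the batch is released (Jun 23, 2000).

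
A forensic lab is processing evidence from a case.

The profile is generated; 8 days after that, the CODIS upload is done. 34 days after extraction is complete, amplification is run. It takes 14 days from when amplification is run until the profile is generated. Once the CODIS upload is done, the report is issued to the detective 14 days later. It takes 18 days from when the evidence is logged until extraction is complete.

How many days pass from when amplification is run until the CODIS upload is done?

Causal path: amplification is run → the profile is generated → the CODIS upload is done.
Total delay along the path: 14 + 8 = 22 days.

22 days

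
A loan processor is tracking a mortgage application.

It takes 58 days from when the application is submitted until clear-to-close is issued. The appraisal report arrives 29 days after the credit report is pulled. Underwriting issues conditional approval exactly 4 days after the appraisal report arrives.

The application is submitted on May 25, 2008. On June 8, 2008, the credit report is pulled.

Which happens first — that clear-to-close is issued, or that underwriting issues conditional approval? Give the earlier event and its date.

The application is submitted: May 25, 2008.
Clear-to-close is issued: May 25, 2008 + 58 days = Jul 22, 2008.
The credit report is pulled: Jun 8, 2008.
The appraisal report arrives: Jun 8, 2008 + 29 days = Jul 7, 2008.
Underwriting issues conditional approval: Jul 7, 2008 + 4 days = Jul 11, 2008.
Comparing: clear-to-close is issued on Jul 22, 2008 vs underwriting issues conditional approval on Jul 11, 2008. Earlier: underwriting issues conditional approval.

Underwriting issues conditional approval — July 11, 2008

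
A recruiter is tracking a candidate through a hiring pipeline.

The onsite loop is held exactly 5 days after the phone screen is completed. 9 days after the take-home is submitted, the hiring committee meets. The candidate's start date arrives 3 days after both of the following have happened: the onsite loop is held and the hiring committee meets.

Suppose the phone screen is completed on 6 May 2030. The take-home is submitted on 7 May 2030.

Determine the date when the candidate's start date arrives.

The phone screen is completed: May 6, 2030.
The onsite loop is held: May 6, 2030 + 5 days = May 11, 2030.
The take-home is submitted: May 7, 2030.
The hiring committee meets: May 7, 2030 + 9 days = May 16, 2030.
Both prerequisites met — the onsite loop is held (May 11, 2030), the hiring committee meets (May 16, 2030); the later is May 16, 2030.
The candidate's start date arrives: May 16, 2030 + 3 days = May 19, 2030.

19 May 2030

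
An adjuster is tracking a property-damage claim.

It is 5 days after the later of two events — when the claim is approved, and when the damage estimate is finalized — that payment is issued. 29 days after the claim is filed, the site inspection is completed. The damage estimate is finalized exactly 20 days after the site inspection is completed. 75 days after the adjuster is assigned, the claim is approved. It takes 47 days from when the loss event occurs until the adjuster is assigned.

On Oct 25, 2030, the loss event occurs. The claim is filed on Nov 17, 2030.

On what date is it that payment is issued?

The loss event occurs: Oct 25, 2030.
The adjuster is assigned: Oct 25, 2030 + 47 days = Dec 11, 2030.
The claim is approved: Dec 11, 2030 + 75 days = Feb 24, 2031.
The claim is filed: Nov 17, 2030.
The site inspection is completed: Nov 17, 2030 + 29 days = Dec 16, 2030.
The damage estimate is finalized: Dec 16, 2030 + 20 days = Jan 5, 2031.
Both prerequisites met — the claim is approved (Feb 24, 2031), the damage estimate is finalized (Jan 5, 2031); the later is Feb 24, 2031.
Payment is issued: Feb 24, 2031 + 5 days = Mar 1, 2031.

Mar 1, 2031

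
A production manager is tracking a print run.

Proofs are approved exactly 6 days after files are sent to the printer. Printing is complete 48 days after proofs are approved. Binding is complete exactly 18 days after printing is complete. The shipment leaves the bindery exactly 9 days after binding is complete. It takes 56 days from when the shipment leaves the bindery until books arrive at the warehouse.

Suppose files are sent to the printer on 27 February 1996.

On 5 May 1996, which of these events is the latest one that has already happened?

Printing is complete

Files are sent to the printer: Feb 27, 1996.
Proofs are approved: Feb 27, 1996 + 6 days = Mar 4, 1996.
Printing is complete: Mar 4, 1996 + 48 days = Apr 21, 1996.
Binding is complete: Apr 21, 1996 + 18 days = May 9, 1996.
The shipment leaves the bindery: May 9, 1996 + 9 days = May 18, 1996.
Books arrive at the warehouse: May 18, 1996 + 56 days = Jul 13, 1996.
May 5, 1996 falls between when printing is complete (Apr 21, 1996) and when binding is complete (May 9, 1996).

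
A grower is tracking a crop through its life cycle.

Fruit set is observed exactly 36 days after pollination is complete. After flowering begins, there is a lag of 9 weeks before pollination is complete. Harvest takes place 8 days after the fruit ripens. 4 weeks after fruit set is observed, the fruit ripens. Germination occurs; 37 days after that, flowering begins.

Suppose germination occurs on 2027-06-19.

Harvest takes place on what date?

2027-12-08

Germination occurs: Jun 19, 2027.
Flowering begins: Jun 19, 2027 + 37 days = Jul 26, 2027.
Pollination is complete: Jul 26, 2027 + 9 weeks = Sep 27, 2027.
Fruit set is observed: Sep 27, 2027 + 36 days = Nov 2, 2027.
The fruit ripens: Nov 2, 2027 + 4 weeks = Nov 30, 2027.
Harvest takes place: Nov 30, 2027 + 8 days = Dec 8, 2027.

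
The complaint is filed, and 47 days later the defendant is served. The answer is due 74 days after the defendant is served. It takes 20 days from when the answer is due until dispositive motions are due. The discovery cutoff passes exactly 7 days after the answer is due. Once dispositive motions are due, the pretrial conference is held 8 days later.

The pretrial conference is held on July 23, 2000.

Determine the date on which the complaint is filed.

February 25, 2000

The pretrial conference is held: Jul 23, 2000.
Dispositive motions are due: Jul 23, 2000 − 8 days = Jul 15, 2000.
The answer is due: Jul 15, 2000 − 20 days = Jun 25, 2000.
The defendant is served: Jun 25, 2000 − 74 days = Apr 12, 2000.
The complaint is filed: Apr 12, 2000 − 47 days = Feb 25, 2000.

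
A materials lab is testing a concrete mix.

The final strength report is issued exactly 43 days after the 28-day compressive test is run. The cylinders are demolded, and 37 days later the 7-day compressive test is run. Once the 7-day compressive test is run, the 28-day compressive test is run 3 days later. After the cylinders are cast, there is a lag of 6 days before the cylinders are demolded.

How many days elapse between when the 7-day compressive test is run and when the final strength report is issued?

46 days

Causal path: the 7-day compressive test is run → the 28-day compressive test is run → the final strength report is issued.
Total delay along the path: 3 + 43 = 46 days.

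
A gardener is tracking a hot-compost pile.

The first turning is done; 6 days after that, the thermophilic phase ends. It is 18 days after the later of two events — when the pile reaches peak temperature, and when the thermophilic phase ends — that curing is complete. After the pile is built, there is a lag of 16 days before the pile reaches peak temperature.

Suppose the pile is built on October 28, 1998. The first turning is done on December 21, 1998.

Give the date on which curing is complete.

The pile is built: Oct 28, 1998.
The pile reaches peak temperature: Oct 28, 1998 + 16 days = Nov 13, 1998.
The first turning is done: Dec 21, 1998.
The thermophilic phase ends: Dec 21, 1998 + 6 days = Dec 27, 1998.
Both prerequisites met — the pile reaches peak temperature (Nov 13, 1998), the thermophilic phase ends (Dec 27, 1998); the later is Dec 27, 1998.
Curing is complete: Dec 27, 1998 + 18 days = Jan 14, 1999.

January 14, 1999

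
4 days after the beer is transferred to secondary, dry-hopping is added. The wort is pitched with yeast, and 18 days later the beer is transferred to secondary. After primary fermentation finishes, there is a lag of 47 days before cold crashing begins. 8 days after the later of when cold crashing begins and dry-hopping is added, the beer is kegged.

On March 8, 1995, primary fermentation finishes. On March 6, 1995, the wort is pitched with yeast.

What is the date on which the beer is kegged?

Primary fermentation finishes: Mar 8, 1995.
Cold crashing begins: Mar 8, 1995 + 47 days = Apr 24, 1995.
The wort is pitched with yeast: Mar 6, 1995.
The beer is transferred to secondary: Mar 6, 1995 + 18 days = Mar 24, 1995.
Dry-hopping is added: Mar 24, 1995 + 4 days = Mar 28, 1995.
Both prerequisites met — cold crashing begins (Apr 24, 1995), dry-hopping is added (Mar 28, 1995); the later is Apr 24, 1995.
The beer is kegged: Apr 24, 1995 + 8 days = May 2, 1995.

May 2, 1995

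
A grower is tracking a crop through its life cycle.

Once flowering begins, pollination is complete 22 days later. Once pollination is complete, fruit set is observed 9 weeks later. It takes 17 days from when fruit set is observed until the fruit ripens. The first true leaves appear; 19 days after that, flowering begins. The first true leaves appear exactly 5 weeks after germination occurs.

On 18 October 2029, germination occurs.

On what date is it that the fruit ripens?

23 March 2030

Germination occurs: Oct 18, 2029.
The first true leaves appear: Oct 18, 2029 + 5 weeks = Nov 22, 2029.
Flowering begins: Nov 22, 2029 + 19 days = Dec 11, 2029.
Pollination is complete: Dec 11, 2029 + 22 days = Jan 2, 2030.
Fruit set is observed: Jan 2, 2030 + 9 weeks = Mar 6, 2030.
The fruit ripens: Mar 6, 2030 + 17 days = Mar 23, 2030.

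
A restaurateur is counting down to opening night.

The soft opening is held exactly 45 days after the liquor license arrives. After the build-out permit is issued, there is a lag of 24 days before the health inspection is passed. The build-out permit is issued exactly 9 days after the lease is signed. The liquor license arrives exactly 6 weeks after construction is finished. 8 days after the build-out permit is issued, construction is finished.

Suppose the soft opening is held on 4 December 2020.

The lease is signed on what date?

22 August 2020

The soft opening is held: Dec 4, 2020.
The liquor license arrives: Dec 4, 2020 − 45 days = Oct 20, 2020.
Construction is finished: Oct 20, 2020 − 6 weeks = Sep 8, 2020.
The build-out permit is issued: Sep 8, 2020 − 8 days = Aug 31, 2020.
The lease is signed: Aug 31, 2020 − 9 days = Aug 22, 2020.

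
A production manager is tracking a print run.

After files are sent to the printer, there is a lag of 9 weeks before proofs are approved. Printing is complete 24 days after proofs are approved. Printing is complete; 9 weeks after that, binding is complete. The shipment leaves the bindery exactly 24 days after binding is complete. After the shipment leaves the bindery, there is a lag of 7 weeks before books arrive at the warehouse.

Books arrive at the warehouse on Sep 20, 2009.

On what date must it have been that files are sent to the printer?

Books arrive at the warehouse: Sep 20, 2009.
The shipment leaves the bindery: Sep 20, 2009 − 7 weeks = Aug 2, 2009.
Binding is complete: Aug 2, 2009 − 24 days = Jul 9, 2009.
Printing is complete: Jul 9, 2009 − 9 weeks = May 7, 2009.
Proofs are approved: May 7, 2009 − 24 days = Apr 13, 2009.
Files are sent to the printer: Apr 13, 2009 − 9 weeks = Feb 9, 2009.

Feb 9, 2009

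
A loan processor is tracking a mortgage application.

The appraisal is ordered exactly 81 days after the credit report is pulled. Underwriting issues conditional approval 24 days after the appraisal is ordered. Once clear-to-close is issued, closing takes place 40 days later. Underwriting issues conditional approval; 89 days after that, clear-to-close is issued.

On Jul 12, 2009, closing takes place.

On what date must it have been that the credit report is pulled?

Closing takes place: Jul 12, 2009.
Clear-to-close is issued: Jul 12, 2009 − 40 days = Jun 2, 2009.
Underwriting issues conditional approval: Jun 2, 2009 − 89 days = Mar 5, 2009.
The appraisal is ordered: Mar 5, 2009 − 24 days = Feb 9, 2009.
The credit report is pulled: Feb 9, 2009 − 81 days = Nov 20, 2008.

Nov 20, 2008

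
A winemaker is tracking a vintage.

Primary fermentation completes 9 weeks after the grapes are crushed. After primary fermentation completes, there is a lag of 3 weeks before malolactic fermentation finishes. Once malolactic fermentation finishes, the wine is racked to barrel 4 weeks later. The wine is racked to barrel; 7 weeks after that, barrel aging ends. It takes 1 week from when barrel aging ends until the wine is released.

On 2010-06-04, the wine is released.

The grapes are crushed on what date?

The wine is released: Jun 4, 2010.
Barrel aging ends: Jun 4, 2010 − 1 week = May 28, 2010.
The wine is racked to barrel: May 28, 2010 − 7 weeks = Apr 9, 2010.
Malolactic fermentation finishes: Apr 9, 2010 − 4 weeks = Mar 12, 2010.
Primary fermentation completes: Mar 12, 2010 − 3 weeks = Feb 19, 2010.
The grapes are crushed: Feb 19, 2010 − 9 weeks = Dec 18, 2009.

2009-12-18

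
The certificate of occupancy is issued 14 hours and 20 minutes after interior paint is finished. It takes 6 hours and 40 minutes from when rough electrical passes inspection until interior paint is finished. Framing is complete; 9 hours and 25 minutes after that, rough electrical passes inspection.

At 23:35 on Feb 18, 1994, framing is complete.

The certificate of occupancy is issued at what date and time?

06:00 on Feb 20, 1994

Framing is complete: 23:35 Feb 18, 1994.
Rough electrical passes inspection: 23:35 Feb 18, 1994 + 9h25m = 09:00 Feb 19, 1994.
Interior paint is finished: 09:00 Feb 19, 1994 + 6h40m = 15:40 Feb 19, 1994.
The certificate of occupancy is issued: 15:40 Feb 19, 1994 + 14h20m = 06:00 Feb 20, 1994.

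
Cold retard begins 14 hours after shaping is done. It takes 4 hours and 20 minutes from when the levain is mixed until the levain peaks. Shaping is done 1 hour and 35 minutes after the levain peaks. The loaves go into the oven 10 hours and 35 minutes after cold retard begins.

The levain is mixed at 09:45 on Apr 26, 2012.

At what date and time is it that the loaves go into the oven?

The levain is mixed: 09:45 Apr 26, 2012.
The levain peaks: 09:45 Apr 26, 2012 + 4h20m = 14:05 Apr 26, 2012.
Shaping is done: 14:05 Apr 26, 2012 + 1h35m = 15:40 Apr 26, 2012.
Cold retard begins: 15:40 Apr 26, 2012 + 14h = 05:40 Apr 27, 2012.
The loaves go into the oven: 05:40 Apr 27, 2012 + 10h35m = 16:15 Apr 27, 2012.

16:15 on Apr 27, 2012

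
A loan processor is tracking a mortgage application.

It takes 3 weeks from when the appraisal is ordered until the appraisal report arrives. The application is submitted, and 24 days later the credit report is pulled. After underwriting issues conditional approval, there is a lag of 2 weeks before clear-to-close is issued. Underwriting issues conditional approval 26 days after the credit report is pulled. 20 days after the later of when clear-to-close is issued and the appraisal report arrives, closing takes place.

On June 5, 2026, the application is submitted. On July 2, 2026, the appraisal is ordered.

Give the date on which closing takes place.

August 28, 2026

The application is submitted: Jun 5, 2026.
The credit report is pulled: Jun 5, 2026 + 24 days = Jun 29, 2026.
Underwriting issues conditional approval: Jun 29, 2026 + 26 days = Jul 25, 2026.
Clear-to-close is issued: Jul 25, 2026 + 2 weeks = Aug 8, 2026.
The appraisal is ordered: Jul 2, 2026.
The appraisal report arrives: Jul 2, 2026 + 3 weeks = Jul 23, 2026.
Both prerequisites met — clear-to-close is issued (Aug 8, 2026), the appraisal report arrives (Jul 23, 2026); the later is Aug 8, 2026.
Closing takes place: Aug 8, 2026 + 20 days = Aug 28, 2026.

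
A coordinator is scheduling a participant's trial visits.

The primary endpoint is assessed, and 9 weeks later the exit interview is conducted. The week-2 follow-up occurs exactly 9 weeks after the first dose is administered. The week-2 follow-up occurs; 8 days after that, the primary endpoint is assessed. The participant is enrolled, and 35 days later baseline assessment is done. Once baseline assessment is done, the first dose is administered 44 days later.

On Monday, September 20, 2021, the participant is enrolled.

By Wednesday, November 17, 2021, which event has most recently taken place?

The participant is enrolled: Sep 20, 2021.
Baseline assessment is done: Sep 20, 2021 + 35 days = Oct 25, 2021.
The first dose is administered: Oct 25, 2021 + 44 days = Dec 8, 2021.
The week-2 follow-up occurs: Dec 8, 2021 + 9 weeks = Feb 9, 2022.
The primary endpoint is assessed: Feb 9, 2022 + 8 days = Feb 17, 2022.
The exit interview is conducted: Feb 17, 2022 + 9 weeks = Apr 21, 2022.
Nov 17, 2021 falls between when baseline assessment is done (Oct 25, 2021) and when the first dose is administered (Dec 8, 2021).

Baseline assessment is done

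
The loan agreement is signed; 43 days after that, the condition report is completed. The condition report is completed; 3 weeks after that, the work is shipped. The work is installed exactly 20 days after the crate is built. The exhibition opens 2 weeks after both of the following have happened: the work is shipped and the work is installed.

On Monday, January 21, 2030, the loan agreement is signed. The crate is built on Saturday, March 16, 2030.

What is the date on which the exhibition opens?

Friday, April 19, 2030

The loan agreement is signed: Jan 21, 2030.
The condition report is completed: Jan 21, 2030 + 43 days = Mar 5, 2030.
The work is shipped: Mar 5, 2030 + 3 weeks = Mar 26, 2030.
The crate is built: Mar 16, 2030.
The work is installed: Mar 16, 2030 + 20 days = Apr 5, 2030.
Both prerequisites met — the work is shipped (Mar 26, 2030), the work is installed (Apr 5, 2030); the later is Apr 5, 2030.
The exhibition opens: Apr 5, 2030 + 2 weeks = Apr 19, 2030.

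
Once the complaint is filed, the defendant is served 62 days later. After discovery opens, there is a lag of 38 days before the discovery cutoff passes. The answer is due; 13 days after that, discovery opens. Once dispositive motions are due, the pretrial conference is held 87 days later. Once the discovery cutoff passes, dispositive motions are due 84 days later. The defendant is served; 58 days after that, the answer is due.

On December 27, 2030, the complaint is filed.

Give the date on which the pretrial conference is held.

December 4, 2031

The complaint is filed: Dec 27, 2030.
The defendant is served: Dec 27, 2030 + 62 days = Feb 27, 2031.
The answer is due: Feb 27, 2031 + 58 days = Apr 26, 2031.
Discovery opens: Apr 26, 2031 + 13 days = May 9, 2031.
The discovery cutoff passes: May 9, 2031 + 38 days = Jun 16, 2031.
Dispositive motions are due: Jun 16, 2031 + 84 days = Sep 8, 2031.
The pretrial conference is held: Sep 8, 2031 + 87 days = Dec 4, 2031.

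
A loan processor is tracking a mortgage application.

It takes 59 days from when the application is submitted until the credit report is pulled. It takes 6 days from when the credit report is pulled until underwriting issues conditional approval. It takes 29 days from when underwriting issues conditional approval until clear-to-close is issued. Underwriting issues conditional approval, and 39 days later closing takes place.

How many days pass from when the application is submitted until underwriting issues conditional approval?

65 days

Causal path: the application is submitted → the credit report is pulled → underwriting issues conditional approval.
Total delay along the path: 59 + 6 = 65 days.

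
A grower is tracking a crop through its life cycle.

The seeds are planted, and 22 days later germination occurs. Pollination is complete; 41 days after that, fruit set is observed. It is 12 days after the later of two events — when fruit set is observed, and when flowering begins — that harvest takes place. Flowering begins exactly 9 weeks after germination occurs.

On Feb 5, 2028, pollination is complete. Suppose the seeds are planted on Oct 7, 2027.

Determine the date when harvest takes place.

Pollination is complete: Feb 5, 2028.
Fruit set is observed: Feb 5, 2028 + 41 days = Mar 17, 2028.
The seeds are planted: Oct 7, 2027.
Germination occurs: Oct 7, 2027 + 22 days = Oct 29, 2027.
Flowering begins: Oct 29, 2027 + 9 weeks = Dec 31, 2027.
Both prerequisites met — fruit set is observed (Mar 17, 2028), flowering begins (Dec 31, 2027); the later is Mar 17, 2028.
Harvest takes place: Mar 17, 2028 + 12 days = Mar 29, 2028.

Mar 29, 2028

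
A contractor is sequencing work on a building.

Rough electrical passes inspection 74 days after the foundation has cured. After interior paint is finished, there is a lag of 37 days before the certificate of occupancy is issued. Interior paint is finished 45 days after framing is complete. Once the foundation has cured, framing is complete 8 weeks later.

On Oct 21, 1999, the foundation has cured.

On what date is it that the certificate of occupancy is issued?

The foundation has cured: Oct 21, 1999.
Framing is complete: Oct 21, 1999 + 8 weeks = Dec 16, 1999.
Interior paint is finished: Dec 16, 1999 + 45 days = Jan 30, 2000.
The certificate of occupancy is issued: Jan 30, 2000 + 37 days = Mar 7, 2000.

Mar 7, 2000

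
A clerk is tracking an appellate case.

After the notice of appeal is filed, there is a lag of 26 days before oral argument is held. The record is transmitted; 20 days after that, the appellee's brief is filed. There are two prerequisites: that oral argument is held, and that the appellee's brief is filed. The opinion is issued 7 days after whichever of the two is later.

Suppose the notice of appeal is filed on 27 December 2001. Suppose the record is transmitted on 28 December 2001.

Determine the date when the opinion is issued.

29 January 2002

The notice of appeal is filed: Dec 27, 2001.
Oral argument is held: Dec 27, 2001 + 26 days = Jan 22, 2002.
The record is transmitted: Dec 28, 2001.
The appellee's brief is filed: Dec 28, 2001 + 20 days = Jan 17, 2002.
Both prerequisites met — oral argument is held (Jan 22, 2002), the appellee's brief is filed (Jan 17, 2002); the later is Jan 22, 2002.
The opinion is issued: Jan 22, 2002 + 7 days = Jan 29, 2002.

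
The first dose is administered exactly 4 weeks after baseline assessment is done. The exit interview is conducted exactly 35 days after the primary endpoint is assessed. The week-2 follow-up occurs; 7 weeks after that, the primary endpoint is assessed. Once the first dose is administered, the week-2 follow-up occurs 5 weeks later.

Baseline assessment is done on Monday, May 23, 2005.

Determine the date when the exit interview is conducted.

Monday, October 17, 2005

Baseline assessment is done: May 23, 2005.
The first dose is administered: May 23, 2005 + 4 weeks = Jun 20, 2005.
The week-2 follow-up occurs: Jun 20, 2005 + 5 weeks = Jul 25, 2005.
The primary endpoint is assessed: Jul 25, 2005 + 7 weeks = Sep 12, 2005.
The exit interview is conducted: Sep 12, 2005 + 35 days = Oct 17, 2005.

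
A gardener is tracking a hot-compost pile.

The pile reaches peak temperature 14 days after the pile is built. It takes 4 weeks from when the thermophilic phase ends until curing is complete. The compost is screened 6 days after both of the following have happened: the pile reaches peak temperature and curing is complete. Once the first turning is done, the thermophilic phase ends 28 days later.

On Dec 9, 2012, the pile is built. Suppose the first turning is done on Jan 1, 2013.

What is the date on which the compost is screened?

The pile is built: Dec 9, 2012.
The pile reaches peak temperature: Dec 9, 2012 + 14 days = Dec 23, 2012.
The first turning is done: Jan 1, 2013.
The thermophilic phase ends: Jan 1, 2013 + 28 days = Jan 29, 2013.
Curing is complete: Jan 29, 2013 + 4 weeks = Feb 26, 2013.
Both prerequisites met — the pile reaches peak temperature (Dec 23, 2012), curing is complete (Feb 26, 2013); the later is Feb 26, 2013.
The compost is screened: Feb 26, 2013 + 6 days = Mar 4, 2013.

Mar 4, 2013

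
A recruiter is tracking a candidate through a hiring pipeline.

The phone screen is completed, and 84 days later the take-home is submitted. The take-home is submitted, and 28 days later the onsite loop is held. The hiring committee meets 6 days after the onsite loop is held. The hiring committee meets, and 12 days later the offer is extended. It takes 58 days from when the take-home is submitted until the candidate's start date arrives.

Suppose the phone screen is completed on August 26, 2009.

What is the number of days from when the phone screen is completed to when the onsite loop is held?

Causal path: the phone screen is completed → the take-home is submitted → the onsite loop is held.
Total delay along the path: 84 + 28 = 112 days.

112 days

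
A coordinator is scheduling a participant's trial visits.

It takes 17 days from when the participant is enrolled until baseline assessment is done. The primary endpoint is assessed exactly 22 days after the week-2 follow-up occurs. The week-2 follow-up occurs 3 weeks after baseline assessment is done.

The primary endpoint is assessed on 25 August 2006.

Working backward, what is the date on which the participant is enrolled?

26 June 2006

The primary endpoint is assessed: Aug 25, 2006.
The week-2 follow-up occurs: Aug 25, 2006 − 22 days = Aug 3, 2006.
Baseline assessment is done: Aug 3, 2006 − 3 weeks = Jul 13, 2006.
The participant is enrolled: Jul 13, 2006 − 17 days = Jun 26, 2006.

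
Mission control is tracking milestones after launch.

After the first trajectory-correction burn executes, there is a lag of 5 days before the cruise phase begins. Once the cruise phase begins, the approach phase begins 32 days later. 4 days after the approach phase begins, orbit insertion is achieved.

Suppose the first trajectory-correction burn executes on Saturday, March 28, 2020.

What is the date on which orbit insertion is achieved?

Friday, May 8, 2020

The first trajectory-correction burn executes: Mar 28, 2020.
The cruise phase begins: Mar 28, 2020 + 5 days = Apr 2, 2020.
The approach phase begins: Apr 2, 2020 + 32 days = May 4, 2020.
Orbit insertion is achieved: May 4, 2020 + 4 days = May 8, 2020.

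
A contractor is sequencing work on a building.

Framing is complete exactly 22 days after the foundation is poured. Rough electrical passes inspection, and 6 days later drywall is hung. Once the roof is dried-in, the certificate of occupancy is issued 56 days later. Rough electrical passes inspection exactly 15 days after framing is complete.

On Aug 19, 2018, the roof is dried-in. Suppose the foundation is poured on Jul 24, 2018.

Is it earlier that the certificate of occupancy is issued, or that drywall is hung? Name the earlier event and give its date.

Drywall is hung — Sep 5, 2018

The roof is dried-in: Aug 19, 2018.
The certificate of occupancy is issued: Aug 19, 2018 + 56 days = Oct 14, 2018.
The foundation is poured: Jul 24, 2018.
Framing is complete: Jul 24, 2018 + 22 days = Aug 15, 2018.
Rough electrical passes inspection: Aug 15, 2018 + 15 days = Aug 30, 2018.
Drywall is hung: Aug 30, 2018 + 6 days = Sep 5, 2018.
Comparing: the certificate of occupancy is issued on Oct 14, 2018 vs drywall is hung on Sep 5, 2018. Earlier: drywall is hung.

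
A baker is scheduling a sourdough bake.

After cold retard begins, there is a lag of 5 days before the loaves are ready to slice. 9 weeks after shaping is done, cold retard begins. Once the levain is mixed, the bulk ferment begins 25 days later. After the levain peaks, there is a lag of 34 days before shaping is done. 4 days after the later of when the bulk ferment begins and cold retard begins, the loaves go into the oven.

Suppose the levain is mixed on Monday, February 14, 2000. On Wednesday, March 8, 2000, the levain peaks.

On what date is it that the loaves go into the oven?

Saturday, June 17, 2000

The levain is mixed: Feb 14, 2000.
The bulk ferment begins: Feb 14, 2000 + 25 days = Mar 10, 2000.
The levain peaks: Mar 8, 2000.
Shaping is done: Mar 8, 2000 + 34 days = Apr 11, 2000.
Cold retard begins: Apr 11, 2000 + 9 weeks = Jun 13, 2000.
Both prerequisites met — the bulk ferment begins (Mar 10, 2000), cold retard begins (Jun 13, 2000); the later is Jun 13, 2000.
The loaves go into the oven: Jun 13, 2000 + 4 days = Jun 17, 2000.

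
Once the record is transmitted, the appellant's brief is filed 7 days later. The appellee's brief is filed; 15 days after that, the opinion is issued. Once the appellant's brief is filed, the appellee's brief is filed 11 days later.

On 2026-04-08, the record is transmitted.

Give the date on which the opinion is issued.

2026-05-11

The record is transmitted: Apr 8, 2026.
The appellant's brief is filed: Apr 8, 2026 + 7 days = Apr 15, 2026.
The appellee's brief is filed: Apr 15, 2026 + 11 days = Apr 26, 2026.
The opinion is issued: Apr 26, 2026 + 15 days = May 11, 2026.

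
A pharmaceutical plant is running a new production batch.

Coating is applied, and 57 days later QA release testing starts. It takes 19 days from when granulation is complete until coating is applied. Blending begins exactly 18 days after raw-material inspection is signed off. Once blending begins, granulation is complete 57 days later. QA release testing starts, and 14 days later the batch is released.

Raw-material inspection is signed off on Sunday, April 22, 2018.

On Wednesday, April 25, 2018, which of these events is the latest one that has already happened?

Raw-material inspection is signed off

Raw-material inspection is signed off: Apr 22, 2018.
Blending begins: Apr 22, 2018 + 18 days = May 10, 2018.
Granulation is complete: May 10, 2018 + 57 days = Jul 6, 2018.
Coating is applied: Jul 6, 2018 + 19 days = Jul 25, 2018.
QA release testing starts: Jul 25, 2018 + 57 days = Sep 20, 2018.
The batch is released: Sep 20, 2018 + 14 days = Oct 4, 2018.
Apr 25, 2018 falls between when raw-material inspection is signed off (Apr 22, 2018) and when blending begins (May 10, 2018).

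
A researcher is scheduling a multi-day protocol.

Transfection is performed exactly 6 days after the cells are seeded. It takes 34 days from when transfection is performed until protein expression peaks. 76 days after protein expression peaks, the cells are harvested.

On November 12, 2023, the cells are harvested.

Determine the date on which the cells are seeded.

July 19, 2023

The cells are harvested: Nov 12, 2023.
Protein expression peaks: Nov 12, 2023 − 76 days = Aug 28, 2023.
Transfection is performed: Aug 28, 2023 − 34 days = Jul 25, 2023.
The cells are seeded: Jul 25, 2023 − 6 days = Jul 19, 2023.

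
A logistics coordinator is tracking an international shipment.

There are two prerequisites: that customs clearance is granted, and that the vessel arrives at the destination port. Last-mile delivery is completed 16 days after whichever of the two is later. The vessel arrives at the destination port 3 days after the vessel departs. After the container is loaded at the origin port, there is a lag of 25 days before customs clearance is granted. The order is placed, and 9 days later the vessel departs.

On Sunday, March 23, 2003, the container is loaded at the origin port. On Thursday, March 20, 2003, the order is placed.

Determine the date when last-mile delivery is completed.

The container is loaded at the origin port: Mar 23, 2003.
Customs clearance is granted: Mar 23, 2003 + 25 days = Apr 17, 2003.
The order is placed: Mar 20, 2003.
The vessel departs: Mar 20, 2003 + 9 days = Mar 29, 2003.
The vessel arrives at the destination port: Mar 29, 2003 + 3 days = Apr 1, 2003.
Both prerequisites met — customs clearance is granted (Apr 17, 2003), the vessel arrives at the destination port (Apr 1, 2003); the later is Apr 17, 2003.
Last-mile delivery is completed: Apr 17, 2003 + 16 days = May 3, 2003.

Saturday, May 3, 2003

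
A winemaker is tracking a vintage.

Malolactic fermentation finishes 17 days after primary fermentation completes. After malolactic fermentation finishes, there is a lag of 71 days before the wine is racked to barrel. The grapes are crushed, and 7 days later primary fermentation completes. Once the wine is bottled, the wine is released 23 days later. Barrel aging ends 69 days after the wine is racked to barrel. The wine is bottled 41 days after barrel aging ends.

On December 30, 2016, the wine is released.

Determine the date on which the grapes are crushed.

May 16, 2016

The wine is released: Dec 30, 2016.
The wine is bottled: Dec 30, 2016 − 23 days = Dec 7, 2016.
Barrel aging ends: Dec 7, 2016 − 41 days = Oct 27, 2016.
The wine is racked to barrel: Oct 27, 2016 − 69 days = Aug 19, 2016.
Malolactic fermentation finishes: Aug 19, 2016 − 71 days = Jun 9, 2016.
Primary fermentation completes: Jun 9, 2016 − 17 days = May 23, 2016.
The grapes are crushed: May 23, 2016 − 7 days = May 16, 2016.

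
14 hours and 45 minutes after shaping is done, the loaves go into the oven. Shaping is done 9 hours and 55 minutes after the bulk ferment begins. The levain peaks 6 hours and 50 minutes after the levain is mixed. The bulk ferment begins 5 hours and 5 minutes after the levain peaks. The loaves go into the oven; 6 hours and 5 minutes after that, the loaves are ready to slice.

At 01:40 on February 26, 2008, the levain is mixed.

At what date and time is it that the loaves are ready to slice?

20:20 on February 27, 2008

The levain is mixed: 01:40 Feb 26, 2008.
The levain peaks: 01:40 Feb 26, 2008 + 6h50m = 08:30 Feb 26, 2008.
The bulk ferment begins: 08:30 Feb 26, 2008 + 5h05m = 13:35 Feb 26, 2008.
Shaping is done: 13:35 Feb 26, 2008 + 9h55m = 23:30 Feb 26, 2008.
The loaves go into the oven: 23:30 Feb 26, 2008 + 14h45m = 14:15 Feb 27, 2008.
The loaves are ready to slice: 14:15 Feb 27, 2008 + 6h05m = 20:20 Feb 27, 2008.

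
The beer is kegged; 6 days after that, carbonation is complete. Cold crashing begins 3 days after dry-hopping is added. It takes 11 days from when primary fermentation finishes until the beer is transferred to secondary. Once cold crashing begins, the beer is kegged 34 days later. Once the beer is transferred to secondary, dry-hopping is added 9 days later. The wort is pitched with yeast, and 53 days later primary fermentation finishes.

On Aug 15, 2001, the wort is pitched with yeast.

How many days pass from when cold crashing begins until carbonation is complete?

Causal path: cold crashing begins → the beer is kegged → carbonation is complete.
Total delay along the path: 34 + 6 = 40 days.

40 days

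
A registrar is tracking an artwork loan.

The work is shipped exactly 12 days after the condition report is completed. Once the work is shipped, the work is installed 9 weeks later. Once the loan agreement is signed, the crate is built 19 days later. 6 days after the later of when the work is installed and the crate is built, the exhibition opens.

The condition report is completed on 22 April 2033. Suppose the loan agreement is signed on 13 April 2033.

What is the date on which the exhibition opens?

The condition report is completed: Apr 22, 2033.
The work is shipped: Apr 22, 2033 + 12 days = May 4, 2033.
The work is installed: May 4, 2033 + 9 weeks = Jul 6, 2033.
The loan agreement is signed: Apr 13, 2033.
The crate is built: Apr 13, 2033 + 19 days = May 2, 2033.
Both prerequisites met — the work is installed (Jul 6, 2033), the crate is built (May 2, 2033); the later is Jul 6, 2033.
The exhibition opens: Jul 6, 2033 + 6 days = Jul 12, 2033.

12 July 2033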